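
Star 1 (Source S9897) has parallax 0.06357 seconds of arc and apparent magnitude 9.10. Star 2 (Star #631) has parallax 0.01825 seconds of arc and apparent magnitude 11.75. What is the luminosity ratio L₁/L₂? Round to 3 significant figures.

L₁/L₂ = 0.946

d₁ = 1/p₁ = 1/0.06357″ = 15.731 pc; d₂ = 1/p₂ = 1/0.01825″ = 54.795 pc.
M₁ = m₁ − 5 log₁₀ d₁ + 5 = 9.10 − 5.9838 + 5 = 8.1162.
M₂ = 11.75 − 8.6937 + 5 = 8.0563.
L₁/L₂ = 10^(0.4(M₂ − M₁)) = 10^(0.4 × (-0.0599)) = 10^(-0.02396) = 0.94632.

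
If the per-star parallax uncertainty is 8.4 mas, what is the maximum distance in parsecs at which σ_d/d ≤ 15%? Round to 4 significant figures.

σ_d/d = σ_p/p, so the condition is σ_p/p ≤ 0.15, i.e. p ≥ σ_p/0.15.
p_min = 8.4/0.15 = 56 mas = 0.056 arcsec.
d_max = 1/p_min = 1/0.056 = 17.857 pc.

17.86 pc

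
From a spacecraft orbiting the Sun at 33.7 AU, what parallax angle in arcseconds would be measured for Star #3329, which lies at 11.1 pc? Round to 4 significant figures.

p (arcsec) = B (AU) / d (pc).
p = 33.7 / 11.1 = 3.036 arcsec.

3.036 arcsec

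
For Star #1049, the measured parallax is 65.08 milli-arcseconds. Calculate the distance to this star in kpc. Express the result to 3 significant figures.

p = 65.08 milli-arcseconds = 0.06508 arcsec.
d = 1/p = 1/0.06508 = 15.366 pc.
= 0.015366 kpc.

0.0154 kpc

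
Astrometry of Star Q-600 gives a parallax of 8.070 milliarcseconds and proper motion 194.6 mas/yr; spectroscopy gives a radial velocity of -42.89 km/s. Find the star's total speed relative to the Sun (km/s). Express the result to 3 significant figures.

122 km/s

d = 1/p = 1/0.008070″ = 123.92 pc.
μ = 194.6 mas/yr = 0.1946 ″/yr.
v_t = 4.740 μ d = 4.740 × 0.1946 × 123.92 = 114.3 km/s.
v = √(v_r² + v_t²) = √((-42.89)² + 114.3²) = √14904 = 122.08 km/s.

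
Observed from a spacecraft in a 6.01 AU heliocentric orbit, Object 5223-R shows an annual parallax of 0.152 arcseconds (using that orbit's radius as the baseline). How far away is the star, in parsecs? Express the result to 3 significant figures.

39.5 pc

With baseline B (in AU) and parallax p (in arcsec), d = B/p parsecs.
d = 6.01 / 0.152 = 39.539 pc.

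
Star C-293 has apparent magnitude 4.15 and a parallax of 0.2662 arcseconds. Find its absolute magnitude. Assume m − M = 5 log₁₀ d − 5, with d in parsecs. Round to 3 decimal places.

M = 6.276

d = 1/p = 1/0.2662″ = 3.7566 pc.
m − M = 5 log₁₀(3.7566) − 5 = 2.8740 − 5 = -2.1260.
M = m − (m − M) = 4.15 − (-2.1260) = 6.276.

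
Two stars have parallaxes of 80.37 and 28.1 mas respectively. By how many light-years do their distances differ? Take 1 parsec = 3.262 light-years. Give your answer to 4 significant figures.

d_A = 1/0.08037″ = 12.442 pc; d_B = 1/0.02810″ = 35.587 pc.
|d_B − d_A| = |35.587 − 12.442| = 23.145 pc = 23.145 × 3.262 ly = 75.499 ly.

75.50 ly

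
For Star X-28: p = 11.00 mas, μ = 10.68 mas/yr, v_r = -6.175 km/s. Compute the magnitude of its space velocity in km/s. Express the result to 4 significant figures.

d = 1/p = 1/0.01100″ = 90.909 pc.
μ = 10.68 mas/yr = 0.01068 ″/yr.
v_t = 4.740 μ d = 4.740 × 0.01068 × 90.909 = 4.6021 km/s.
v = √(v_r² + v_t²) = √((-6.175)² + 4.6021²) = √59.3099 = 7.7013 km/s.

7.701 km/s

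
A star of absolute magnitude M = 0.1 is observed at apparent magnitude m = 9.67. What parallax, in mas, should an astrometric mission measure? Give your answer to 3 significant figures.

1.22 mas

m − M = 9.67 − 0.1 = 9.57.
d = 10^((m−M)/5 + 1) = 10^2.914 = 820.35 pc.
p = 1/d = 1/820.35 = 0.001219 arcsec = 1.219 mas.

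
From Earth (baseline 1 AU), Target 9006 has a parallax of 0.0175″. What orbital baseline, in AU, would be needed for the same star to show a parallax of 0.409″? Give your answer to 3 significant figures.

Parallax scales linearly with baseline: p ∝ B, so B = p_target / p_Earth × 1 AU.
B = 0.409 / 0.0175 = 23.371 AU.

23.4 AU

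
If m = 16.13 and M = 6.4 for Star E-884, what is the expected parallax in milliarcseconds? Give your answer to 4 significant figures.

m − M = 16.13 − 6.4 = 9.73.
d = 10^((m−M)/5 + 1) = 10^2.946 = 883.08 pc.
p = 1/d = 1/883.08 = 0.0011324 arcsec = 1.1324 mas.

1.132 mas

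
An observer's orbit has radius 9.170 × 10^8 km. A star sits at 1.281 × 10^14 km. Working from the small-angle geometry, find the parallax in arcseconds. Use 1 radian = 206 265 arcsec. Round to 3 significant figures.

θ ≈ B/d = (9.170 × 10^8) / (1.281 × 10^14) = 7.1585 × 10^-6 rad.
In arcseconds: 7.1585 × 10^-6 × 206265 = 1.4765″.

1.48 arcsec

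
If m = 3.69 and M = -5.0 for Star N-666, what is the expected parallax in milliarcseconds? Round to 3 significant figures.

m − M = 3.69 − (-5.0) = 8.69.
d = 10^((m−M)/5 + 1) = 10^2.738 = 547.02 pc.
p = 1/d = 1/547.02 = 0.0018281 arcsec = 1.8281 mas.

1.83 mas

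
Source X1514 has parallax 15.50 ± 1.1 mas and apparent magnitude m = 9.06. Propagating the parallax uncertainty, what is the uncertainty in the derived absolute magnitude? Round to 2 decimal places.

M = m − 5 log₁₀ d + 5 = m + 5 log₁₀ p + 5, so ∂M/∂p = 5/(p ln 10).
σ_M = (5/ln 10) · (σ_p/p) = 2.1715 × 1.1/15.50 = 2.1715 × 0.070968 = 0.15411.

σ_M = 0.15 mag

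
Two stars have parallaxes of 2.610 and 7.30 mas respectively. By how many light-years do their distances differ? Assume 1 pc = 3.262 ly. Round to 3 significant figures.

803 ly

d_A = 1/0.002610″ = 383.14 pc; d_B = 1/0.007300″ = 136.99 pc.
|d_B − d_A| = |136.99 − 383.14| = 246.15 pc = 246.15 × 3.262 ly = 802.94 ly.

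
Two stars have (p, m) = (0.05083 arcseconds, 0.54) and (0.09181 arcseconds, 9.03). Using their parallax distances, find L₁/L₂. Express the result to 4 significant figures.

L₁/L₂ = 8120

d₁ = 1/p₁ = 1/0.05083″ = 19.673 pc; d₂ = 1/p₂ = 1/0.09181″ = 10.892 pc.
M₁ = m₁ − 5 log₁₀ d₁ + 5 = 0.54 − 6.4694 + 5 = -0.9294.
M₂ = 9.03 − 5.1855 + 5 = 8.8445.
L₁/L₂ = 10^(0.4(M₂ − M₁)) = 10^(0.4 × 9.7739) = 10^3.90956 = 8120.1.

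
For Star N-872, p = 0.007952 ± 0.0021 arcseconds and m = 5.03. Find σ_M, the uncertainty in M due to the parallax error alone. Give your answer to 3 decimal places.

M = m − 5 log₁₀ d + 5 = m + 5 log₁₀ p + 5, so ∂M/∂p = 5/(p ln 10).
σ_M = (5/ln 10) · (σ_p/p) = 2.1715 × 0.0021/0.007952 = 2.1715 × 0.26408 = 0.57345.

σ_M = 0.573 mag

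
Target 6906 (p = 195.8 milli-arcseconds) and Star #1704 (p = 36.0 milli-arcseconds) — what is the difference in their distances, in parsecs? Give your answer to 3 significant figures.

22.7 pc

d_A = 1/0.1958″ = 5.1073 pc; d_B = 1/0.03600″ = 27.778 pc.
|d_B − d_A| = |27.778 − 5.1073| = 22.671 pc.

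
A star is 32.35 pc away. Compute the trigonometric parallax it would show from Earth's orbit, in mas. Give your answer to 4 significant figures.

30.91 mas

p = 1/d = 1/32.35 = 0.030912 arcsec.
= 0.030912 × 1000 = 30.912 mas.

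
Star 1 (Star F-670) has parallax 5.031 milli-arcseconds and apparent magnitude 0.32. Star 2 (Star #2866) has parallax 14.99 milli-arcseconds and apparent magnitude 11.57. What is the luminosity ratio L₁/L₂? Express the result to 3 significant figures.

d₁ = 1/p₁ = 1/0.005031″ = 198.77 pc; d₂ = 1/p₂ = 1/0.01499″ = 66.711 pc.
M₁ = m₁ − 5 log₁₀ d₁ + 5 = 0.32 − 11.4918 + 5 = -6.1718.
M₂ = 11.57 − 9.1210 + 5 = 7.4490.
L₁/L₂ = 10^(0.4(M₂ − M₁)) = 10^(0.4 × 13.6208) = 10^5.44832 = 2.8075 × 10^5.

L₁/L₂ = 281000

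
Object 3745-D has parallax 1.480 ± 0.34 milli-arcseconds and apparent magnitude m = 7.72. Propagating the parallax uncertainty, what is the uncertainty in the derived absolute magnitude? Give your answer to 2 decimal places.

σ_M = 0.50 mag

M = m − 5 log₁₀ d + 5 = m + 5 log₁₀ p + 5, so ∂M/∂p = 5/(p ln 10).
σ_M = (5/ln 10) · (σ_p/p) = 2.1715 × 0.34/1.480 = 2.1715 × 0.22973 = 0.49886.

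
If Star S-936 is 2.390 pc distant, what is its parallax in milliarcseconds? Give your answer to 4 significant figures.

p = 1/d = 1/2.39 = 0.41841 arcsec.
= 0.41841 × 1000 = 418.41 mas.

418.4 mas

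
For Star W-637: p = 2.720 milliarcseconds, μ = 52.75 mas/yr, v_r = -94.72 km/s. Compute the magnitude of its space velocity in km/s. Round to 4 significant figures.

132.0 km/s

d = 1/p = 1/0.002720″ = 367.65 pc.
μ = 52.75 mas/yr = 0.05275 ″/yr.
v_t = 4.740 μ d = 4.740 × 0.05275 × 367.65 = 91.925 km/s.
v = √(v_r² + v_t²) = √((-94.72)² + 91.925²) = √17422.1 = 131.99 km/s.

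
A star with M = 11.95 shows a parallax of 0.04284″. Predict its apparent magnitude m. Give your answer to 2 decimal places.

d = 1/p = 1/0.04284″ = 23.343 pc.
m − M = 5 log₁₀ d − 5 = 5 log₁₀(23.343) − 5 = 6.8408 − 5 = 1.8408.
m = M + (m − M) = 11.95 + 1.8408 = 13.79.

m = 13.79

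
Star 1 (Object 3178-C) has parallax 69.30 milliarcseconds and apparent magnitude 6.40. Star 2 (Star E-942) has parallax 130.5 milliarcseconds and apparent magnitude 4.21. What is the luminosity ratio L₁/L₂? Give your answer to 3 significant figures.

d₁ = 1/p₁ = 1/0.06930″ = 14.43 pc; d₂ = 1/p₂ = 1/0.1305″ = 7.6628 pc.
M₁ = m₁ − 5 log₁₀ d₁ + 5 = 6.40 − 5.7963 + 5 = 5.6037.
M₂ = 4.21 − 4.4219 + 5 = 4.7881.
L₁/L₂ = 10^(0.4(M₂ − M₁)) = 10^(0.4 × (-0.8156)) = 10^(-0.32624) = 0.4718.

L₁/L₂ = 0.472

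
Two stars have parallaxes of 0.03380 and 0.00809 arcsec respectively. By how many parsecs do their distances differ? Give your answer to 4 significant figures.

94.02 pc

d_A = 1/0.03380″ = 29.586 pc; d_B = 1/0.008090″ = 123.61 pc.
|d_B − d_A| = |123.61 − 29.586| = 94.024 pc.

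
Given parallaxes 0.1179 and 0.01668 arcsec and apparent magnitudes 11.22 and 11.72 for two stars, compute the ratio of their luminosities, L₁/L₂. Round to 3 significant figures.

d₁ = 1/p₁ = 1/0.1179″ = 8.4818 pc; d₂ = 1/p₂ = 1/0.01668″ = 59.952 pc.
M₁ = m₁ − 5 log₁₀ d₁ + 5 = 11.22 − 4.6424 + 5 = 11.5776.
M₂ = 11.72 − 8.8890 + 5 = 7.8310.
L₁/L₂ = 10^(0.4(M₂ − M₁)) = 10^(0.4 × (-3.7466)) = 10^(-1.49864) = 0.031722.

L₁/L₂ = 0.0317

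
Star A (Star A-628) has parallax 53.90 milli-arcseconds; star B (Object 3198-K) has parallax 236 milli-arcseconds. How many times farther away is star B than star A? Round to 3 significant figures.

0.228

Since d = 1/p, d_B/d_A = p_A/p_B.
= 53.90 / 236 = 0.22839.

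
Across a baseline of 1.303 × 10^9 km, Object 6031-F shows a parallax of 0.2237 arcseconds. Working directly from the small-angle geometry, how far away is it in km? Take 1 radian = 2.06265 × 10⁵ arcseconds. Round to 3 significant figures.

θ = 0.2237″ = 0.2237/206265 = 1.0845 × 10^-6 rad.
d = B/θ = (1.303 × 10^9) / (1.0845 × 10^-6) = 1.2015 × 10^15 km.

1.20 × 10^15 km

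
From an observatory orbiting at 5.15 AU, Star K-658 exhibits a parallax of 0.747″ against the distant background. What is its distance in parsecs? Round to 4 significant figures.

With baseline B (in AU) and parallax p (in arcsec), d = B/p parsecs.
d = 5.15 / 0.747 = 6.8942 pc.

6.894 pc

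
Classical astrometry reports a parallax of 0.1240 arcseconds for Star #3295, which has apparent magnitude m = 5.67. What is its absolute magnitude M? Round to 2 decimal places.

d = 1/p = 1/0.1240″ = 8.0645 pc.
m − M = 5 log₁₀(8.0645) − 5 = 4.5329 − 5 = -0.4671.
M = m − (m − M) = 5.67 − (-0.4671) = 6.14.

M = 6.14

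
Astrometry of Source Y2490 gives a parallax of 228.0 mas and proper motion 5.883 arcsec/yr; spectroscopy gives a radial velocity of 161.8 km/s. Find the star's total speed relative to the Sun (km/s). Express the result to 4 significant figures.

202.8 km/s

d = 1/p = 1/0.2280″ = 4.386 pc.
v_t = 4.740 μ d = 4.740 × 5.883 × 4.386 = 122.31 km/s.
v = √(v_r² + v_t²) = √(161.8² + 122.31²) = √41139 = 202.83 km/s.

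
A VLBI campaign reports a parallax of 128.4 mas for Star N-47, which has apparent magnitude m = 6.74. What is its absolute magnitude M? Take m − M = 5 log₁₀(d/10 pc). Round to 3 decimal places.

d = 1/p = 1/0.1284″ = 7.7882 pc.
m − M = 5 log₁₀(7.7882) − 5 = 4.4572 − 5 = -0.5428.
M = m − (m − M) = 6.74 − (-0.5428) = 7.283.

M = 7.283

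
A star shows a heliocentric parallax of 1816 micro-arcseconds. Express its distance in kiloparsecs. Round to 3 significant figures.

p = 1816 micro-arcseconds = 0.001816 arcsec.
d = 1/p = 1/0.001816 = 550.66 pc.
= 0.55066 kpc.

0.551 kpc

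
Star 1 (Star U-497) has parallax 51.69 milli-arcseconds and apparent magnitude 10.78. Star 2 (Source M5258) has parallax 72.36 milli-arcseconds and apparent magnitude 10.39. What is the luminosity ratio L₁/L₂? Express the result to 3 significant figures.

d₁ = 1/p₁ = 1/0.05169″ = 19.346 pc; d₂ = 1/p₂ = 1/0.07236″ = 13.82 pc.
M₁ = m₁ − 5 log₁₀ d₁ + 5 = 10.78 − 6.4330 + 5 = 9.3470.
M₂ = 10.39 − 5.7025 + 5 = 9.6875.
L₁/L₂ = 10^(0.4(M₂ − M₁)) = 10^(0.4 × 0.3405) = 10^0.13620 = 1.3684.

L₁/L₂ = 1.37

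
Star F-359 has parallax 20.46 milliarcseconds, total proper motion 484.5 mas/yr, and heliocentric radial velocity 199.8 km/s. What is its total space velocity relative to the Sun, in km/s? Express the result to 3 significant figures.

229 km/s

d = 1/p = 1/0.02046″ = 48.876 pc.
μ = 484.5 mas/yr = 0.4845 ″/yr.
v_t = 4.740 μ d = 4.740 × 0.4845 × 48.876 = 112.25 km/s.
v = √(v_r² + v_t²) = √(199.8² + 112.25²) = √52520.1 = 229.17 km/s.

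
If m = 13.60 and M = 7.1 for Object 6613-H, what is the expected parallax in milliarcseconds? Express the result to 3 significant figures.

m − M = 13.60 − 7.1 = 6.50.
d = 10^((m−M)/5 + 1) = 10^2.300 = 199.53 pc.
p = 1/d = 1/199.53 = 0.0050118 arcsec = 5.0118 mas.

5.01 mas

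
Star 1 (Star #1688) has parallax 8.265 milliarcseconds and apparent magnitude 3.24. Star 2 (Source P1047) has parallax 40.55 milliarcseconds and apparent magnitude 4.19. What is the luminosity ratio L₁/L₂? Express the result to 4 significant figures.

L₁/L₂ = 57.74

d₁ = 1/p₁ = 1/0.008265″ = 120.99 pc; d₂ = 1/p₂ = 1/0.04055″ = 24.661 pc.
M₁ = m₁ − 5 log₁₀ d₁ + 5 = 3.24 − 10.4137 + 5 = -2.1737.
M₂ = 4.19 − 6.9601 + 5 = 2.2299.
L₁/L₂ = 10^(0.4(M₂ − M₁)) = 10^(0.4 × 4.4036) = 10^1.76144 = 57.735.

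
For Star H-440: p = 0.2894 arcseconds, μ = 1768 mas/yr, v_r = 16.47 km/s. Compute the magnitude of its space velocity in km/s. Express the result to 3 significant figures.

d = 1/p = 1/0.2894″ = 3.4554 pc.
μ = 1768 mas/yr = 1.768 ″/yr.
v_t = 4.740 μ d = 4.740 × 1.768 × 3.4554 = 28.957 km/s.
v = √(v_r² + v_t²) = √(16.47² + 28.957²) = √1109.77 = 33.313 km/s.

33.3 km/s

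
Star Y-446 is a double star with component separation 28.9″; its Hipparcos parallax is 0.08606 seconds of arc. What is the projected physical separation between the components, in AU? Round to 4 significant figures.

d = 1/p = 1/0.08606″ = 11.62 pc.
At distance d (pc), an angle of θ arcsec spans θ·d AU: s = 28.9 × 11.62 = 335.82 AU.

335.8 AU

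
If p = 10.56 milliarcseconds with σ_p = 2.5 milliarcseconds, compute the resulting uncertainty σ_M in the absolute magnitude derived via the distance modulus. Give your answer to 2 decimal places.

σ_M = 0.51 mag

M = m − 5 log₁₀ d + 5 = m + 5 log₁₀ p + 5, so ∂M/∂p = 5/(p ln 10).
σ_M = (5/ln 10) · (σ_p/p) = 2.1715 × 2.5/10.56 = 2.1715 × 0.23674 = 0.51408.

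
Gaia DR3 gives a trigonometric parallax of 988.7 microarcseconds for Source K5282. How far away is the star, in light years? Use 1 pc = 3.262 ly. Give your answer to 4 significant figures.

3299 light years

p = 988.7 microarcseconds = 0.0009887 arcsec.
d = 1/p = 1/0.0009887 = 1011.4 pc.
In light-years: 1011.4 × 3.262 = 3299.2 ly.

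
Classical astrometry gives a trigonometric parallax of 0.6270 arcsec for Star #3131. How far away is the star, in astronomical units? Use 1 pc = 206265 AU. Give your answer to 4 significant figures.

329000 AU

d = 1/p = 1/0.6270 = 1.5949 pc.
In AU: 1.5949 × 206265 = 3.2897 × 10^5 AU.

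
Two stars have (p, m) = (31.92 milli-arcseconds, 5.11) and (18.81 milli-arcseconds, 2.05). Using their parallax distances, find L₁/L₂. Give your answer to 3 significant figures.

L₁/L₂ = 0.0207

d₁ = 1/p₁ = 1/0.03192″ = 31.328 pc; d₂ = 1/p₂ = 1/0.01881″ = 53.163 pc.
M₁ = m₁ − 5 log₁₀ d₁ + 5 = 5.11 − 7.4797 + 5 = 2.6303.
M₂ = 2.05 − 8.6280 + 5 = -1.5780.
L₁/L₂ = 10^(0.4(M₂ − M₁)) = 10^(0.4 × (-4.2083)) = 10^(-1.68332) = 0.020734.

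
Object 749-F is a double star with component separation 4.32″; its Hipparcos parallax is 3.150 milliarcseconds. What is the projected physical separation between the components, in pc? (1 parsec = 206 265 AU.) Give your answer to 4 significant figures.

d = 1/p = 1/0.003150″ = 317.46 pc.
At distance d (pc), an angle of θ arcsec spans θ·d AU: s = 4.32 × 317.46 = 1371.4 AU.
= 1371.4 / 206265 = 0.0066487 pc.

0.006649 pc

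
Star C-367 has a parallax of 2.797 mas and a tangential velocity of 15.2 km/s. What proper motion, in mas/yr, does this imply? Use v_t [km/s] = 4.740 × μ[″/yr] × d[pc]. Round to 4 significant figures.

d = 1/p = 1/0.002797″ = 357.53 pc.
μ = v_t / (4.74 d) = 15.2 / (4.74 × 357.53) = 15.2 / 1694.7 = 0.0089691 ″/yr = 8.9691 mas/yr.

8.969 mas/yr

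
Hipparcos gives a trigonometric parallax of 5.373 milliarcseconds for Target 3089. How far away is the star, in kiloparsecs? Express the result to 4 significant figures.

p = 5.373 milliarcseconds = 0.005373 arcsec.
d = 1/p = 1/0.005373 = 186.12 pc.
= 0.18612 kpc.

0.1861 kpc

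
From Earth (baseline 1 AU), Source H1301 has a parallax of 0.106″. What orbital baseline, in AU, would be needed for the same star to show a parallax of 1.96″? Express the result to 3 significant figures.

Parallax scales linearly with baseline: p ∝ B, so B = p_target / p_Earth × 1 AU.
B = 1.96 / 0.106 = 18.491 AU.

18.5 AU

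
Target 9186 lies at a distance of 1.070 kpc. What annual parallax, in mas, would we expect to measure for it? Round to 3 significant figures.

0.935 mas

d = 1.070 kpc = 1070 pc.
p = 1/d = 1/1070 = 0.00093458 arcsec.
= 0.00093458 × 1000 = 0.93458 mas.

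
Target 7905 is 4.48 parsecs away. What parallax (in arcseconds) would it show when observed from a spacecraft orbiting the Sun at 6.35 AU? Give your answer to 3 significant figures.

p (arcsec) = B (AU) / d (pc).
p = 6.35 / 4.48 = 1.4174 arcsec.

1.42 arcsec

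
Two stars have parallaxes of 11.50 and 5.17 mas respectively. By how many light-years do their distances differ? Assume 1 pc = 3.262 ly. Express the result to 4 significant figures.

d_A = 1/0.01150″ = 86.957 pc; d_B = 1/0.005170″ = 193.42 pc.
|d_B − d_A| = |193.42 − 86.957| = 106.46 pc = 106.46 × 3.262 ly = 347.27 ly.

347.3 ly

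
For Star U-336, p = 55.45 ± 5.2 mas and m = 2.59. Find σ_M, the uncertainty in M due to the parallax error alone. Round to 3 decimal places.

σ_M = 0.204 mag

M = m − 5 log₁₀ d + 5 = m + 5 log₁₀ p + 5, so ∂M/∂p = 5/(p ln 10).
σ_M = (5/ln 10) · (σ_p/p) = 2.1715 × 5.2/55.45 = 2.1715 × 0.093778 = 0.20364.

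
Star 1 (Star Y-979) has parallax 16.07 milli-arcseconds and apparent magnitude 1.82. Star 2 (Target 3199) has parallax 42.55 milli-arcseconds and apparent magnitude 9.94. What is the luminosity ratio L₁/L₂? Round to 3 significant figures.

L₁/L₂ = 12400

d₁ = 1/p₁ = 1/0.01607″ = 62.228 pc; d₂ = 1/p₂ = 1/0.04255″ = 23.502 pc.
M₁ = m₁ − 5 log₁₀ d₁ + 5 = 1.82 − 8.9699 + 5 = -2.1499.
M₂ = 9.94 − 6.8555 + 5 = 8.0845.
L₁/L₂ = 10^(0.4(M₂ − M₁)) = 10^(0.4 × 10.2344) = 10^4.09376 = 12410.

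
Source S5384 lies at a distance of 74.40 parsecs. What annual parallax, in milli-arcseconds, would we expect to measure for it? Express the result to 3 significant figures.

p = 1/d = 1/74.4 = 0.013441 arcsec.
= 0.013441 × 1000 = 13.441 mas.

13.4 mas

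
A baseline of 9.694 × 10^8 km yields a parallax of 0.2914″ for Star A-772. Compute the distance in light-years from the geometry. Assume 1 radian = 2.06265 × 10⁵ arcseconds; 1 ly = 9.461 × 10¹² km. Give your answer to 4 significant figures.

72.53 ly

θ = 0.2914″ = 0.2914/206265 = 1.4127 × 10^-6 rad.
d = B/θ = (9.694 × 10^8) / (1.4127 × 10^-6) = 6.8620 × 10^14 km = (6.8620 × 10^14) / (9.461 × 10^12) ly = 72.529 ly.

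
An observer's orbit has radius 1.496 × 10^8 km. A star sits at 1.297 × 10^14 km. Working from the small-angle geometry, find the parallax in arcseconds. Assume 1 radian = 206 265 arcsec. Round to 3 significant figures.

0.238 arcsec

θ ≈ B/d = (1.496 × 10^8) / (1.297 × 10^14) = 1.1534 × 10^-6 rad.
In arcseconds: 1.1534 × 10^-6 × 206265 = 0.23791″.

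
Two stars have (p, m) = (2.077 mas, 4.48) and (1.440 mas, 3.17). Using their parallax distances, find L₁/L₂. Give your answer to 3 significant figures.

L₁/L₂ = 0.144

d₁ = 1/p₁ = 1/0.002077″ = 481.46 pc; d₂ = 1/p₂ = 1/0.001440″ = 694.44 pc.
M₁ = m₁ − 5 log₁₀ d₁ + 5 = 4.48 − 13.4128 + 5 = -3.9328.
M₂ = 3.17 − 14.2082 + 5 = -6.0382.
L₁/L₂ = 10^(0.4(M₂ − M₁)) = 10^(0.4 × (-2.1054)) = 10^(-0.84216) = 0.14383.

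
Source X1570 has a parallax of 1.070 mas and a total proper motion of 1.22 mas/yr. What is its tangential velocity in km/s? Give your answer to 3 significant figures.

5.40 km/s

d = 1/p = 1/0.001070″ = 934.58 pc.
μ = 1.22 mas/yr = 0.00122 ″/yr.
v_t = 4.74 × μ × d = 4.74 × 0.00122 × 934.58 = 5.4045 km/s.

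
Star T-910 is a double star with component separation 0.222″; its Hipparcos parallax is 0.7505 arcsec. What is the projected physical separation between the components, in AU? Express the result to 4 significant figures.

d = 1/p = 1/0.7505″ = 1.3324 pc.
At distance d (pc), an angle of θ arcsec spans θ·d AU: s = 0.222 × 1.3324 = 0.29579 AU.

0.2958 AU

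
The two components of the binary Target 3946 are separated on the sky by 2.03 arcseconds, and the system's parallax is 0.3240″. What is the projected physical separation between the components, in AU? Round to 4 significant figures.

d = 1/p = 1/0.3240″ = 3.0864 pc.
At distance d (pc), an angle of θ arcsec spans θ·d AU: s = 2.03 × 3.0864 = 6.2654 AU.

6.265 AU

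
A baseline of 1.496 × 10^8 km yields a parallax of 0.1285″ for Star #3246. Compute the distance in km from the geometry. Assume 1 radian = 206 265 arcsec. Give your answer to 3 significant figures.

2.40 × 10^14 km

θ = 0.1285″ = 0.1285/206265 = 6.2298 × 10^-7 rad.
d = B/θ = (1.496 × 10^8) / (6.2298 × 10^-7) = 2.4014 × 10^14 km.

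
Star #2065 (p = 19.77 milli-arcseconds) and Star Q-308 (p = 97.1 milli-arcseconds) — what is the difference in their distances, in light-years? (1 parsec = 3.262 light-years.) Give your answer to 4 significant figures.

131.4 ly

d_A = 1/0.01977″ = 50.582 pc; d_B = 1/0.09710″ = 10.299 pc.
|d_B − d_A| = |10.299 − 50.582| = 40.283 pc = 40.283 × 3.262 ly = 131.4 ly.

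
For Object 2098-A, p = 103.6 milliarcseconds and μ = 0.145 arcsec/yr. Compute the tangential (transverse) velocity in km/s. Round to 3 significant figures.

d = 1/p = 1/0.1036″ = 9.6525 pc.
v_t = 4.74 × μ × d = 4.74 × 0.145 × 9.6525 = 6.6342 km/s.

6.63 km/s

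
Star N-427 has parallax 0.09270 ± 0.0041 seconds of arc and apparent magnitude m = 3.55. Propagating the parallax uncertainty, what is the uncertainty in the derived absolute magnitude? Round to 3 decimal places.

σ_M = 0.096 mag

M = m − 5 log₁₀ d + 5 = m + 5 log₁₀ p + 5, so ∂M/∂p = 5/(p ln 10).
σ_M = (5/ln 10) · (σ_p/p) = 2.1715 × 0.0041/0.09270 = 2.1715 × 0.044229 = 0.096043.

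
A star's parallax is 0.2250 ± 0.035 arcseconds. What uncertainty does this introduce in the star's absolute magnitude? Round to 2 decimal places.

σ_M = 0.34 mag

M = m − 5 log₁₀ d + 5 = m + 5 log₁₀ p + 5, so ∂M/∂p = 5/(p ln 10).
σ_M = (5/ln 10) · (σ_p/p) = 2.1715 × 0.035/0.2250 = 2.1715 × 0.15556 = 0.3378.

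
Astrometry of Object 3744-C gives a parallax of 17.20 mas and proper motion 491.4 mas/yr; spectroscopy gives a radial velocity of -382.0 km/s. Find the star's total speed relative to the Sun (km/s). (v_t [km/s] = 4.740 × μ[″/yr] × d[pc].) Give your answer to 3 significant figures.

d = 1/p = 1/0.01720″ = 58.14 pc.
μ = 491.4 mas/yr = 0.4914 ″/yr.
v_t = 4.740 μ d = 4.740 × 0.4914 × 58.14 = 135.42 km/s.
v = √(v_r² + v_t²) = √((-382.0)² + 135.42²) = √164263 = 405.29 km/s.

405 km/s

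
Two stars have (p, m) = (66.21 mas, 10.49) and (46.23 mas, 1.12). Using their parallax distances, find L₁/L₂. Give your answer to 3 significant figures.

L₁/L₂ = 8.71 × 10^-5

d₁ = 1/p₁ = 1/0.06621″ = 15.103 pc; d₂ = 1/p₂ = 1/0.04623″ = 21.631 pc.
M₁ = m₁ − 5 log₁₀ d₁ + 5 = 10.49 − 5.8953 + 5 = 9.5947.
M₂ = 1.12 − 6.6754 + 5 = -0.5554.
L₁/L₂ = 10^(0.4(M₂ − M₁)) = 10^(0.4 × (-10.1501)) = 10^(-4.06004) = 0.000087088.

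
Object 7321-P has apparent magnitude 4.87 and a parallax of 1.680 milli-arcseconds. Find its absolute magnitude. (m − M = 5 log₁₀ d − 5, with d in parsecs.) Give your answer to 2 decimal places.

d = 1/p = 1/0.001680″ = 595.24 pc.
m − M = 5 log₁₀(595.24) − 5 = 13.8735 − 5 = 8.8735.
M = m − (m − M) = 4.87 − 8.8735 = -4.00.

M = -4.00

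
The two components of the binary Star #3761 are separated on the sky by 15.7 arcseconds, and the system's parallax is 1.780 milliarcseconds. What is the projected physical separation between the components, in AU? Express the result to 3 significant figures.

d = 1/p = 1/0.001780″ = 561.8 pc.
At distance d (pc), an angle of θ arcsec spans θ·d AU: s = 15.7 × 561.8 = 8820.3 AU.

8820 AU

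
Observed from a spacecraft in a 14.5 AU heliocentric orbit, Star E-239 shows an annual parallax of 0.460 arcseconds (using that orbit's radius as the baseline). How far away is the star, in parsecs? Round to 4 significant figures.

With baseline B (in AU) and parallax p (in arcsec), d = B/p parsecs.
d = 14.5 / 0.460 = 31.522 pc.

31.52 pc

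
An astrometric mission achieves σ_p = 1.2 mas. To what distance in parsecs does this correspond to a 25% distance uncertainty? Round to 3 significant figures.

208 pc

σ_d/d = σ_p/p, so the condition is σ_p/p ≤ 0.25, i.e. p ≥ σ_p/0.25.
p_min = 1.2/0.25 = 4.8 mas = 0.0048 arcsec.
d_max = 1/p_min = 1/0.0048 = 208.33 pc.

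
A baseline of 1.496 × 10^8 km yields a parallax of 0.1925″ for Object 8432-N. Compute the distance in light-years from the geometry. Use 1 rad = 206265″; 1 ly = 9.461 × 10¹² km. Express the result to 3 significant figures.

16.9 ly

θ = 0.1925″ = 0.1925/206265 = 9.3327 × 10^-7 rad.
d = B/θ = (1.496 × 10^8) / (9.3327 × 10^-7) = 1.6030 × 10^14 km = (1.6030 × 10^14) / (9.461 × 10^12) ly = 16.943 ly.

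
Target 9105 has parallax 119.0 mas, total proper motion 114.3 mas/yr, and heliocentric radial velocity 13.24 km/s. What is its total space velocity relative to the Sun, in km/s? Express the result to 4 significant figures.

14.00 km/s

d = 1/p = 1/0.1190″ = 8.4034 pc.
μ = 114.3 mas/yr = 0.1143 ″/yr.
v_t = 4.740 μ d = 4.740 × 0.1143 × 8.4034 = 4.5528 km/s.
v = √(v_r² + v_t²) = √(13.24² + 4.5528²) = √196.026 = 14.001 km/s.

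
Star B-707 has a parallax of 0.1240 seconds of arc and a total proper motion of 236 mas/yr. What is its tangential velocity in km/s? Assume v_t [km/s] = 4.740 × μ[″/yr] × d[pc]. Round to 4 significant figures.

9.021 km/s

d = 1/p = 1/0.1240″ = 8.0645 pc.
μ = 236 mas/yr = 0.236 ″/yr.
v_t = 4.74 × μ × d = 4.74 × 0.236 × 8.0645 = 9.0213 km/s.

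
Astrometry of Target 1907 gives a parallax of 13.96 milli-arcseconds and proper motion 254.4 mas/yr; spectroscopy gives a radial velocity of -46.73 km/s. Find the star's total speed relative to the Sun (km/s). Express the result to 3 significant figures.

d = 1/p = 1/0.01396″ = 71.633 pc.
μ = 254.4 mas/yr = 0.2544 ″/yr.
v_t = 4.740 μ d = 4.740 × 0.2544 × 71.633 = 86.379 km/s.
v = √(v_r² + v_t²) = √((-46.73)² + 86.379²) = √9645.02 = 98.209 km/s.

98.2 km/s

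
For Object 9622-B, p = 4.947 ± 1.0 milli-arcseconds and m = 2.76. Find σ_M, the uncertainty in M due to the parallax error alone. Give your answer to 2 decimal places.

σ_M = 0.44 mag

M = m − 5 log₁₀ d + 5 = m + 5 log₁₀ p + 5, so ∂M/∂p = 5/(p ln 10).
σ_M = (5/ln 10) · (σ_p/p) = 2.1715 × 1.0/4.947 = 2.1715 × 0.20214 = 0.43895.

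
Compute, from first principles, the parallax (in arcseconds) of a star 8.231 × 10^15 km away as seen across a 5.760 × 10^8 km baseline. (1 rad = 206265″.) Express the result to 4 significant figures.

θ ≈ B/d = (5.760 × 10^8) / (8.231 × 10^15) = 6.9979 × 10^-8 rad.
In arcseconds: 6.9979 × 10^-8 × 206265 = 0.014434″.

0.01443 arcsec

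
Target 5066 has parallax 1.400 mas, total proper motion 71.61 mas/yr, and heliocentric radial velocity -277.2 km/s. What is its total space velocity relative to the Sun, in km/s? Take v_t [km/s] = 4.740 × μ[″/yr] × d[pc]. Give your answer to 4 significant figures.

368.3 km/s

d = 1/p = 1/0.001400″ = 714.29 pc.
μ = 71.61 mas/yr = 0.07161 ″/yr.
v_t = 4.740 μ d = 4.740 × 0.07161 × 714.29 = 242.45 km/s.
v = √(v_r² + v_t²) = √((-277.2)² + 242.45²) = √135622 = 368.27 km/s.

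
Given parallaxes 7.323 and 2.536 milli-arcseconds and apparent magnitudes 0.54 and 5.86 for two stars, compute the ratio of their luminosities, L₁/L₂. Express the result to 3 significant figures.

L₁/L₂ = 16.1

d₁ = 1/p₁ = 1/0.007323″ = 136.56 pc; d₂ = 1/p₂ = 1/0.002536″ = 394.32 pc.
M₁ = m₁ − 5 log₁₀ d₁ + 5 = 0.54 − 10.6766 + 5 = -5.1366.
M₂ = 5.86 − 12.9792 + 5 = -2.1192.
L₁/L₂ = 10^(0.4(M₂ − M₁)) = 10^(0.4 × 3.0174) = 10^1.20696 = 16.105.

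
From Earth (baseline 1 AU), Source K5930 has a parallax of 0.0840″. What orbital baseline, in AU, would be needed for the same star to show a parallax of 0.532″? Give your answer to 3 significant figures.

6.33 AU

Parallax scales linearly with baseline: p ∝ B, so B = p_target / p_Earth × 1 AU.
B = 0.532 / 0.0840 = 6.3333 AU.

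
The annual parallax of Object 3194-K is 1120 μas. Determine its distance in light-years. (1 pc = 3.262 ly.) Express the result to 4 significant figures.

2913 light years

p = 1120 μas = 0.001120 arcsec.
d = 1/p = 1/0.001120 = 892.86 pc.
In light-years: 892.86 × 3.262 = 2912.5 ly.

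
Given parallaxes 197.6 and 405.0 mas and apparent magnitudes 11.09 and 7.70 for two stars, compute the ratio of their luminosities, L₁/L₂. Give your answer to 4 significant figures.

d₁ = 1/p₁ = 1/0.1976″ = 5.0607 pc; d₂ = 1/p₂ = 1/0.4050″ = 2.4691 pc.
M₁ = m₁ − 5 log₁₀ d₁ + 5 = 11.09 − 3.5211 + 5 = 12.5689.
M₂ = 7.70 − 1.9627 + 5 = 10.7373.
L₁/L₂ = 10^(0.4(M₂ − M₁)) = 10^(0.4 × (-1.8316)) = 10^(-0.73264) = 0.18508.

L₁/L₂ = 0.1851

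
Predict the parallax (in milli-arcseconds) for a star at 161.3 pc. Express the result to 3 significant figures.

6.20 mas

p = 1/d = 1/161.3 = 0.0061996 arcsec.
= 0.0061996 × 1000 = 6.1996 mas.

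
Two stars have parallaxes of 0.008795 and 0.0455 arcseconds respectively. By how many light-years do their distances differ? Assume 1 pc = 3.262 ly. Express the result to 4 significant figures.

299.2 ly

d_A = 1/0.008795″ = 113.7 pc; d_B = 1/0.04550″ = 21.978 pc.
|d_B − d_A| = |21.978 − 113.7| = 91.722 pc = 91.722 × 3.262 ly = 299.2 ly.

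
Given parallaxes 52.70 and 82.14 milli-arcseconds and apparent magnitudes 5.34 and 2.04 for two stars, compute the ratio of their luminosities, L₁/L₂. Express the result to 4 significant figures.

d₁ = 1/p₁ = 1/0.05270″ = 18.975 pc; d₂ = 1/p₂ = 1/0.08214″ = 12.174 pc.
M₁ = m₁ − 5 log₁₀ d₁ + 5 = 5.34 − 6.3909 + 5 = 3.9491.
M₂ = 2.04 − 5.4272 + 5 = 1.6128.
L₁/L₂ = 10^(0.4(M₂ − M₁)) = 10^(0.4 × (-2.3363)) = 10^(-0.93452) = 0.11627.

L₁/L₂ = 0.1163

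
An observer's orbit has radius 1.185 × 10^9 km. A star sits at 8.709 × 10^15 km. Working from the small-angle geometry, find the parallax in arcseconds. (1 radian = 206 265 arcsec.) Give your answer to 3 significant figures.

θ ≈ B/d = (1.185 × 10^9) / (8.709 × 10^15) = 1.3607 × 10^-7 rad.
In arcseconds: 1.3607 × 10^-7 × 206265 = 0.028066″.

0.0281 arcsec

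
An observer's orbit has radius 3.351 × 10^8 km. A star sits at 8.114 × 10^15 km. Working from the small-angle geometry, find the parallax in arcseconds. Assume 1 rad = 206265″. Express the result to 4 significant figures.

0.008519 arcsec

θ ≈ B/d = (3.351 × 10^8) / (8.114 × 10^15) = 4.1299 × 10^-8 rad.
In arcseconds: 4.1299 × 10^-8 × 206265 = 0.0085185″.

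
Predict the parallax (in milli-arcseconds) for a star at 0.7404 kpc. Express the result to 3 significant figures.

1.35 mas

d = 0.7404 kpc = 740.4 pc.
p = 1/d = 1/740.4 = 0.0013506 arcsec.
= 0.0013506 × 1000 = 1.3506 mas.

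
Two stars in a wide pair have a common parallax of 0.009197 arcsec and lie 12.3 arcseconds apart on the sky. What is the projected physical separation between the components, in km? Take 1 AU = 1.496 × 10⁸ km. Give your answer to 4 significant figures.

2.001 × 10^11 km

d = 1/p = 1/0.009197″ = 108.73 pc.
At distance d (pc), an angle of θ arcsec spans θ·d AU: s = 12.3 × 108.73 = 1337.4 AU.
= 1337.4 × 1.496 × 10⁸ km = 2.0008 × 10^11 km.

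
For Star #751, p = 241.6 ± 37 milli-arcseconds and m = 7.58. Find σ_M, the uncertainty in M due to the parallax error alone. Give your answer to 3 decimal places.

σ_M = 0.333 mag

M = m − 5 log₁₀ d + 5 = m + 5 log₁₀ p + 5, so ∂M/∂p = 5/(p ln 10).
σ_M = (5/ln 10) · (σ_p/p) = 2.1715 × 37/241.6 = 2.1715 × 0.15315 = 0.33257.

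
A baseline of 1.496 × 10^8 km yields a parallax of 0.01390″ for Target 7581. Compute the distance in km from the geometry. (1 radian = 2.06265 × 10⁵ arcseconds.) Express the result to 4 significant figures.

2.220 × 10^15 km

θ = 0.01390″ = 0.01390/206265 = 6.7389 × 10^-8 rad.
d = B/θ = (1.496 × 10^8) / (6.7389 × 10^-8) = 2.2199 × 10^15 km.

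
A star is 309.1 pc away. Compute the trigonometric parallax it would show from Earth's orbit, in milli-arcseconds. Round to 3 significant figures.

3.24 mas

p = 1/d = 1/309.1 = 0.0032352 arcsec.
= 0.0032352 × 1000 = 3.2352 mas.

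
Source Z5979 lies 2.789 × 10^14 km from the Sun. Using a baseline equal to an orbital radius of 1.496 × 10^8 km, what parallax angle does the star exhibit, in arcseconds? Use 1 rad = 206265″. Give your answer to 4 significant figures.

0.1106 arcsec

θ ≈ B/d = (1.496 × 10^8) / (2.789 × 10^14) = 5.3639 × 10^-7 rad.
In arcseconds: 5.3639 × 10^-7 × 206265 = 0.11064″.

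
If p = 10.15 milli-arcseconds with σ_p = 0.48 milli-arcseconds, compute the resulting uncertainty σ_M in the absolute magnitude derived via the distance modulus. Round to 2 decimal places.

M = m − 5 log₁₀ d + 5 = m + 5 log₁₀ p + 5, so ∂M/∂p = 5/(p ln 10).
σ_M = (5/ln 10) · (σ_p/p) = 2.1715 × 0.48/10.15 = 2.1715 × 0.047291 = 0.10269.

σ_M = 0.10 mag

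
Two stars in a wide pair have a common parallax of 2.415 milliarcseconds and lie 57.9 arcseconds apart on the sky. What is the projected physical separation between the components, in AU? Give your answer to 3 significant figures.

d = 1/p = 1/0.002415″ = 414.08 pc.
At distance d (pc), an angle of θ arcsec spans θ·d AU: s = 57.9 × 414.08 = 23975 AU.

24000 AU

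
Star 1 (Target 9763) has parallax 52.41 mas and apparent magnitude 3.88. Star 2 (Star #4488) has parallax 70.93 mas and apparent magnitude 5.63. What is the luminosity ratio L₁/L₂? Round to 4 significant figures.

d₁ = 1/p₁ = 1/0.05241″ = 19.08 pc; d₂ = 1/p₂ = 1/0.07093″ = 14.098 pc.
M₁ = m₁ − 5 log₁₀ d₁ + 5 = 3.88 − 6.4029 + 5 = 2.4771.
M₂ = 5.63 − 5.7458 + 5 = 4.8842.
L₁/L₂ = 10^(0.4(M₂ − M₁)) = 10^(0.4 × 2.4071) = 10^0.96284 = 9.1799.

L₁/L₂ = 9.180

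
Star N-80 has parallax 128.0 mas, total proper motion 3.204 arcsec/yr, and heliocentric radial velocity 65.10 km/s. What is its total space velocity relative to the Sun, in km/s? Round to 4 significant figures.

d = 1/p = 1/0.1280″ = 7.8125 pc.
v_t = 4.740 μ d = 4.740 × 3.204 × 7.8125 = 118.65 km/s.
v = √(v_r² + v_t²) = √(65.10² + 118.65²) = √18315.8 = 135.34 km/s.

135.3 km/s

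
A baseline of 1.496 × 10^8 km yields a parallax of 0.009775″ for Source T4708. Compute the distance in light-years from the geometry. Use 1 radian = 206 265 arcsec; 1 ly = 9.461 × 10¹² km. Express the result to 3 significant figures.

θ = 0.009775″ = 0.009775/206265 = 4.7390 × 10^-8 rad.
d = B/θ = (1.496 × 10^8) / (4.7390 × 10^-8) = 3.1568 × 10^15 km = (3.1568 × 10^15) / (9.461 × 10^12) ly = 333.66 ly.

334 ly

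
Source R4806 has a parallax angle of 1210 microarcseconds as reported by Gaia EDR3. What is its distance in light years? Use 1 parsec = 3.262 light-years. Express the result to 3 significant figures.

2700 light years

p = 1210 microarcseconds = 0.001210 arcsec.
d = 1/p = 1/0.001210 = 826.45 pc.
In light-years: 826.45 × 3.262 = 2695.9 ly.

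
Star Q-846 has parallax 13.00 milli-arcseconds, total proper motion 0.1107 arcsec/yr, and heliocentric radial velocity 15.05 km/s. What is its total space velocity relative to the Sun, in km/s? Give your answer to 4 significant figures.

d = 1/p = 1/0.01300″ = 76.923 pc.
v_t = 4.740 μ d = 4.740 × 0.1107 × 76.923 = 40.363 km/s.
v = √(v_r² + v_t²) = √(15.05² + 40.363²) = √1855.67 = 43.077 km/s.

43.08 km/s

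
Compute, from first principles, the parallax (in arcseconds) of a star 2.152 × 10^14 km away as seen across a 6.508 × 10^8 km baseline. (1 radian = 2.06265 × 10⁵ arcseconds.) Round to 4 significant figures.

0.6238 arcsec

θ ≈ B/d = (6.508 × 10^8) / (2.152 × 10^14) = 3.0242 × 10^-6 rad.
In arcseconds: 3.0242 × 10^-6 × 206265 = 0.62379″.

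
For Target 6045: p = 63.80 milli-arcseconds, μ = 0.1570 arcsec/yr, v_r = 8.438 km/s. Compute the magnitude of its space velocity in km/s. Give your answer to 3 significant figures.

d = 1/p = 1/0.06380″ = 15.674 pc.
v_t = 4.740 μ d = 4.740 × 0.1570 × 15.674 = 11.664 km/s.
v = √(v_r² + v_t²) = √(8.438² + 11.664²) = √207.249 = 14.396 km/s.

14.4 km/s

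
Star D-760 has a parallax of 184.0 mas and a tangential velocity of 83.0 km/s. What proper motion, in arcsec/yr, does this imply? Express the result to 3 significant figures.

d = 1/p = 1/0.1840″ = 5.4348 pc.
μ = v_t / (4.74 d) = 83.0 / (4.74 × 5.4348) = 83.0 / 25.761 = 3.2219 ″/yr.

3.22 arcsec/yr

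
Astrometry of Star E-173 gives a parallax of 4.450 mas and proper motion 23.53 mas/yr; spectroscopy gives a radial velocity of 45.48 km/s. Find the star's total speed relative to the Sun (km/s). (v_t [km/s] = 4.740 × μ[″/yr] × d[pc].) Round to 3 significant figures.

51.9 km/s

d = 1/p = 1/0.004450″ = 224.72 pc.
μ = 23.53 mas/yr = 0.02353 ″/yr.
v_t = 4.740 μ d = 4.740 × 0.02353 × 224.72 = 25.064 km/s.
v = √(v_r² + v_t²) = √(45.48² + 25.064²) = √2696.63 = 51.929 km/s.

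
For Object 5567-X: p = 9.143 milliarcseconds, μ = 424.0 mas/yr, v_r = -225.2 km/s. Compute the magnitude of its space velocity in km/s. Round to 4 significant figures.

d = 1/p = 1/0.009143″ = 109.37 pc.
μ = 424.0 mas/yr = 0.4240 ″/yr.
v_t = 4.740 μ d = 4.740 × 0.4240 × 109.37 = 219.81 km/s.
v = √(v_r² + v_t²) = √((-225.2)² + 219.81²) = √99031.5 = 314.69 km/s.

314.7 km/s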